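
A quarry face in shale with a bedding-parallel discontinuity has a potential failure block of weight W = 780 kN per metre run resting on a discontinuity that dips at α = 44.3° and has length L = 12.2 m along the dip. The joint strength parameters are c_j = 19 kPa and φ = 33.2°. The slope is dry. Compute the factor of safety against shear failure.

FS = 1.10

Resolving the block weight along and normal to the plane and applying the Mohr–Coulomb strength on the joint:
N' = W cosα = 780·cos44.3° = 558.2 kN/m
Driving force T = W sinα = 780·sin44.3° = 544.8 kN/m
Resisting force R = c_j·L + N'·tanφ = 19·12.2 + 558.2·tan33.2° = 231.8 + 365.3 = 597.1 kN/m
FS = R / T = 597.1 / 544.8 = 1.096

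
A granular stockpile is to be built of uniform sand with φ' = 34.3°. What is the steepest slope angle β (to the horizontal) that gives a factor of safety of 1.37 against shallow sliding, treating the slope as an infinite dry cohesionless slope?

For an infinite dry cohesionless slope FS = tanφ'/tanβ, so tanβ = tanφ' / FS.
tanβ = tan34.3° / 1.37 = 0.6822 / 1.37 = 0.4979
β = arctan(0.4979) = 26.47°

β = 26.5°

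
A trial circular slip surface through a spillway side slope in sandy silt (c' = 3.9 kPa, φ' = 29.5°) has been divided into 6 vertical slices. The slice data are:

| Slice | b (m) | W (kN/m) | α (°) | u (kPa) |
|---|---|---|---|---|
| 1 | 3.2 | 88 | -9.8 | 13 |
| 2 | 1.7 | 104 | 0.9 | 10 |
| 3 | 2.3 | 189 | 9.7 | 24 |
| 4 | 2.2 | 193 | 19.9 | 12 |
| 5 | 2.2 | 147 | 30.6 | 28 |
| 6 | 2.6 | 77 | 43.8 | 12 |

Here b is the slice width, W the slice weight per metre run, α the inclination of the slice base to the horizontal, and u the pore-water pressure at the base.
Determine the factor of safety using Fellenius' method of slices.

Ordinary method of slices: FS = Σ[c'·Δl_i + (W_i cosα_i − u_i·Δl_i)·tanφ'] / Σ W_i sinα_i, with Δl_i = b_i / cosα_i.
Slice 1: Δl = 3.2/cos(-9.8°) = 3.247 m; N'_1 = 88·cos(-9.8°) − 13·3.247 = 44.5; c'Δl = 12.66; W sinα = -15.0
Slice 2: Δl = 1.7/cos0.9° = 1.700 m; N'_2 = 104·cos0.9° − 10·1.700 = 87.0; c'Δl = 6.63; W sinα = 1.6
Slice 3: Δl = 2.3/cos9.7° = 2.333 m; N'_3 = 189·cos9.7° − 24·2.333 = 130.3; c'Δl = 9.10; W sinα = 31.8
Slice 4: Δl = 2.2/cos19.9° = 2.340 m; N'_4 = 193·cos19.9° − 12·2.340 = 153.4; c'Δl = 9.12; W sinα = 65.7
Slice 5: Δl = 2.2/cos30.6° = 2.556 m; N'_5 = 147·cos30.6° − 28·2.556 = 55.0; c'Δl = 9.97; W sinα = 74.8
Slice 6: Δl = 2.6/cos43.8° = 3.602 m; N'_6 = 77·cos43.8° − 12·3.602 = 12.3; c'Δl = 14.05; W sinα = 53.3
Σc'Δl = 61.5 kN/m; ΣN' = 482.5 kN/m; ΣW sinα = 212.3 kN/m
Resisting = 61.5 + 482.5·tan29.5° = 61.5 + 273.0 = 334.5 kN/m
FS = 334.5 / 212.3 = 1.576

FS = 1.58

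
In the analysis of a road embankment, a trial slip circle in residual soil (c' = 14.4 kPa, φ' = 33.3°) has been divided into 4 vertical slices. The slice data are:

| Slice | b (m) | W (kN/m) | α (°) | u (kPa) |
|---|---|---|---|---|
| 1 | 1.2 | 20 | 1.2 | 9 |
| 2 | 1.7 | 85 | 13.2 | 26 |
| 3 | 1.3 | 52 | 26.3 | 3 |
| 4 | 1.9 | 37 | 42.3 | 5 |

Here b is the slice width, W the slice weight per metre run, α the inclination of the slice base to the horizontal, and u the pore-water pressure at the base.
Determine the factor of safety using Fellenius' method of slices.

FS = 2.48

Ordinary method of slices: FS = Σ[c'·Δl_i + (W_i cosα_i − u_i·Δl_i)·tanφ'] / Σ W_i sinα_i, with Δl_i = b_i / cosα_i.
Slice 1: Δl = 1.2/cos1.2° = 1.200 m; N'_1 = 20·cos1.2° − 9·1.200 = 9.2; c'Δl = 17.28; W sinα = 0.4
Slice 2: Δl = 1.7/cos13.2° = 1.746 m; N'_2 = 85·cos13.2° − 26·1.746 = 37.4; c'Δl = 25.14; W sinα = 19.4
Slice 3: Δl = 1.3/cos26.3° = 1.450 m; N'_3 = 52·cos26.3° − 3·1.450 = 42.3; c'Δl = 20.88; W sinα = 23.0
Slice 4: Δl = 1.9/cos42.3° = 2.569 m; N'_4 = 37·cos42.3° − 5·2.569 = 14.5; c'Δl = 36.99; W sinα = 24.9
Σc'Δl = 100.3 kN/m; ΣN' = 103.3 kN/m; ΣW sinα = 67.8 kN/m
Resisting = 100.3 + 103.3·tan33.3° = 100.3 + 67.9 = 168.2 kN/m
FS = 168.2 / 67.8 = 2.482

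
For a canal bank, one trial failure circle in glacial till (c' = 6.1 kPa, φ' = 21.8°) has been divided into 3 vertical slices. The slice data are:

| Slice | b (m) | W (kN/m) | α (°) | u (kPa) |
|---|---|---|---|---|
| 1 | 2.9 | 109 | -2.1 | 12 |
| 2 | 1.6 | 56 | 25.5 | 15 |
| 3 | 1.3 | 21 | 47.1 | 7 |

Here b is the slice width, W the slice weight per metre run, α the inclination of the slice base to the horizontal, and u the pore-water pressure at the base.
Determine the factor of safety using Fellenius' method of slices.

Ordinary method of slices: FS = Σ[c'·Δl_i + (W_i cosα_i − u_i·Δl_i)·tanφ'] / Σ W_i sinα_i, with Δl_i = b_i / cosα_i.
Slice 1: Δl = 2.9/cos(-2.1°) = 2.902 m; N'_1 = 109·cos(-2.1°) − 12·2.902 = 74.1; c'Δl = 17.70; W sinα = -4.0
Slice 2: Δl = 1.6/cos25.5° = 1.773 m; N'_2 = 56·cos25.5° − 15·1.773 = 24.0; c'Δl = 10.81; W sinα = 24.1
Slice 3: Δl = 1.3/cos47.1° = 1.910 m; N'_3 = 21·cos47.1° − 7·1.910 = 0.9; c'Δl = 11.65; W sinα = 15.4
Σc'Δl = 40.2 kN/m; ΣN' = 99.0 kN/m; ΣW sinα = 35.5 kN/m
Resisting = 40.2 + 99.0·tan21.8° = 40.2 + 39.6 = 79.8 kN/m
FS = 79.8 / 35.5 = 2.247

FS = 2.25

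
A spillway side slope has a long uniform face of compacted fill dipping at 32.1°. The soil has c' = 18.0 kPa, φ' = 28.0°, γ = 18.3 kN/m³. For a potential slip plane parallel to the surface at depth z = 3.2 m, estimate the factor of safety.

For an infinite slope with a slip plane parallel to the surface (no pore pressure): FS = [c' + γz cos²β tanφ'] / [γz sinβ cosβ].
γz = 18.3·3.2 = 58.56 kN/m²
Numerator = 18.0 + 58.56·cos²32.1°·tan28.0° = 18.0 + 58.56·0.7176·0.5317 = 40.344 kPa
Denominator = 58.56·sin32.1°·cos32.1° = 58.56·0.5314·0.8471 = 26.361 kPa
FS = 40.344 / 26.361 = 1.530

FS = 1.53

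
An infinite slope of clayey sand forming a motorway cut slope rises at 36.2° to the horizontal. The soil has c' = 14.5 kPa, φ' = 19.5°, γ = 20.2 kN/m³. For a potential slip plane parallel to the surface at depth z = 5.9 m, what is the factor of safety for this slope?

For an infinite slope with a slip plane parallel to the surface (no pore pressure): FS = [c' + γz cos²β tanφ'] / [γz sinβ cosβ].
γz = 20.2·5.9 = 119.18 kN/m²
Numerator = 14.5 + 119.18·cos²36.2°·tan19.5° = 14.5 + 119.18·0.6512·0.3541 = 41.983 kPa
Denominator = 119.18·sin36.2°·cos36.2° = 119.18·0.5906·0.8070 = 56.801 kPa
FS = 41.983 / 56.801 = 0.739

FS = 0.74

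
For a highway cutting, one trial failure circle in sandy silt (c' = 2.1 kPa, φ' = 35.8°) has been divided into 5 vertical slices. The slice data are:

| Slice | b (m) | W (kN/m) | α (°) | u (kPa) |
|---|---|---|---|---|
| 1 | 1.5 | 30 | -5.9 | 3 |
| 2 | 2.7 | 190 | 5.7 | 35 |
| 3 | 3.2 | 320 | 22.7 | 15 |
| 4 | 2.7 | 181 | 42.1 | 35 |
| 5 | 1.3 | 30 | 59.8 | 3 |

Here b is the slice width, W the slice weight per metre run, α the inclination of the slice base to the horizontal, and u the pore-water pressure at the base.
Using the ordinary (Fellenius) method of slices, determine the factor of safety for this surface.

Ordinary method of slices: FS = Σ[c'·Δl_i + (W_i cosα_i − u_i·Δl_i)·tanφ'] / Σ W_i sinα_i, with Δl_i = b_i / cosα_i.
Slice 1: Δl = 1.5/cos(-5.9°) = 1.508 m; N'_1 = 30·cos(-5.9°) − 3·1.508 = 25.3; c'Δl = 3.17; W sinα = -3.1
Slice 2: Δl = 2.7/cos5.7° = 2.713 m; N'_2 = 190·cos5.7° − 35·2.713 = 94.1; c'Δl = 5.70; W sinα = 18.9
Slice 3: Δl = 3.2/cos22.7° = 3.469 m; N'_3 = 320·cos22.7° − 15·3.469 = 243.2; c'Δl = 7.28; W sinα = 123.5
Slice 4: Δl = 2.7/cos42.1° = 3.639 m; N'_4 = 181·cos42.1° − 35·3.639 = 6.9; c'Δl = 7.64; W sinα = 121.3
Slice 5: Δl = 1.3/cos59.8° = 2.584 m; N'_5 = 30·cos59.8° − 3·2.584 = 7.3; c'Δl = 5.43; W sinα = 25.9
Σc'Δl = 29.2 kN/m; ΣN' = 376.9 kN/m; ΣW sinα = 286.6 kN/m
Resisting = 29.2 + 376.9·tan35.8° = 29.2 + 271.8 = 301.0 kN/m
FS = 301.0 / 286.6 = 1.050

FS = 1.05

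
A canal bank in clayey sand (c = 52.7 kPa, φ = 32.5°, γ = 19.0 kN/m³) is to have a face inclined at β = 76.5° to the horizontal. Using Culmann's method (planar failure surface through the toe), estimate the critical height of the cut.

H_c = 32.42 m

Culmann's analysis gives the critical failure plane at α_cr = (β + φ)/2 = (76.5 + 32.5)/2 = 54.5°, and the critical height
H_c = (4c/γ) · sinβ cosφ / [1 − cos(β − φ)]
    = (4·52.7/19.0) · sin76.5°·cos32.5° / [1 − cos(44.0°)]
    = 11.095 · 0.9724·0.8434 / [1 − 0.7193]
    = 11.095 · 0.8201 / 0.2807
    = 32.42 m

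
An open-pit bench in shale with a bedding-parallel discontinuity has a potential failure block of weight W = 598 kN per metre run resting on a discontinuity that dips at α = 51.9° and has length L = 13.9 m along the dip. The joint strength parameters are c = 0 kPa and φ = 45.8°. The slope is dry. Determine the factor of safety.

FS = 0.81

Resolving the block weight along and normal to the plane and applying the Mohr–Coulomb strength on the joint:
N' = W cosα = 598·cos51.9° = 369.0 kN/m
Driving force T = W sinα = 598·sin51.9° = 470.6 kN/m
Resisting force R = c·L + N'·tanφ = 0·13.9 + 369.0·tan45.8° = 0.0 + 379.4 = 379.4 kN/m
FS = R / T = 379.4 / 470.6 = 0.806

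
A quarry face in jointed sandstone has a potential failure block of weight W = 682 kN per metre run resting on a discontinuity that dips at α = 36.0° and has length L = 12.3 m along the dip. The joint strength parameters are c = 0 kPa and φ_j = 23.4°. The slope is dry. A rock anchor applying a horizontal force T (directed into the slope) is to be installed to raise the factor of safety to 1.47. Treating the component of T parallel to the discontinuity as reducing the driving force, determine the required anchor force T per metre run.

Resolving forces along and normal to the sliding plane, with the horizontal anchor force T adding T·sinα to the effective normal force and T·cosα acting up the plane against the driving force:
FS = [cL + (W cosα + T sinα) tanφ_j] / [W sinα − T cosα]
Without the anchor: N' = 551.7 kN/m, driving T_d = 400.9 kN/m, resisting R = 0·12.3 + 551.7·tan23.4° = 238.8 kN/m, FS = 0.60.
Setting FS = 1.47 and solving for T:
1.47·(400.9 − T cos36.0°) = 238.8 + T sin36.0°·tan23.4°
T·(sin36.0°·tan23.4° + 1.47·cos36.0°) = 1.47·400.9 − 238.8
T·(0.5878·0.4327 + 1.47·0.8090) = 589.3 − 238.8 = 350.5
T·1.4436 = 350.5
T = 242.8 kN/m

T = 243 kN/m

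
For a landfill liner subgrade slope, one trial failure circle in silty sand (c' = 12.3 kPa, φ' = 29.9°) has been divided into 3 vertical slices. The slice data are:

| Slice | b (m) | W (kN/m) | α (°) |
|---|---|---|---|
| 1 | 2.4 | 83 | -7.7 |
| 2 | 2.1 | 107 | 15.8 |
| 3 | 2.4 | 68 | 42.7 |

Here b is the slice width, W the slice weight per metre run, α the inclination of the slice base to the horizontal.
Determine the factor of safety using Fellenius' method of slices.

Ordinary method of slices: FS = Σ[c'·Δl_i + (W_i cosα_i)·tanφ'] / Σ W_i sinα_i, with Δl_i = b_i / cosα_i.
Slice 1: Δl = 2.4/cos(-7.7°) = 2.422 m; N'_1 = 83·cos(-7.7°) = 82.3; c'Δl = 29.79; W sinα = -11.1
Slice 2: Δl = 2.1/cos15.8° = 2.182 m; N'_2 = 107·cos15.8° = 103.0; c'Δl = 26.84; W sinα = 29.1
Slice 3: Δl = 2.4/cos42.7° = 3.266 m; N'_3 = 68·cos42.7° = 50.0; c'Δl = 40.17; W sinα = 46.1
Σc'Δl = 96.8 kN/m; ΣN' = 235.2 kN/m; ΣW sinα = 64.1 kN/m
Resisting = 96.8 + 235.2·tan29.9° = 96.8 + 135.2 = 232.0 kN/m
FS = 232.0 / 64.1 = 3.618

FS = 3.62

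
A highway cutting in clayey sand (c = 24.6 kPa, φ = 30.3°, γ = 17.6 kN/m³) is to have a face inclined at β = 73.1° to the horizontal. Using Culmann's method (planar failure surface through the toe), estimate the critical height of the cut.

Culmann's analysis gives the critical failure plane at α_cr = (β + φ)/2 = (73.1 + 30.3)/2 = 51.7°, and the critical height
H_c = (4c/γ) · sinβ cosφ / [1 − cos(β − φ)]
    = (4·24.6/17.6) · sin73.1°·cos30.3° / [1 − cos(42.8°)]
    = 5.591 · 0.9568·0.8634 / [1 − 0.7337]
    = 5.591 · 0.8261 / 0.2663
    = 17.35 m

H_c = 17.35 m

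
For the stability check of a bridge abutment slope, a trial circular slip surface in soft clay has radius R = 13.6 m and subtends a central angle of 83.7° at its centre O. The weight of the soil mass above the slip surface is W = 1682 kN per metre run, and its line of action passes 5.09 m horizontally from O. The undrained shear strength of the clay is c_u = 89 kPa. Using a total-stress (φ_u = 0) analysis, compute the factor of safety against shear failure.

FS = 2.81

Taking moments about the centre O, the resisting moment is provided by the undrained shear strength acting along the arc:
Arc length L_a = R·θ = 13.6·(83.7°·π/180) = 13.6·1.4608 = 19.87 m
M_R = c_u·L_a·R = 89·19.87·13.6 = 24047.5 kN·m/m
M_D = W·d = 1682·5.09 = 8561.4 kN·m/m
FS = M_R / M_D = 24047.5 / 8561.4 = 2.809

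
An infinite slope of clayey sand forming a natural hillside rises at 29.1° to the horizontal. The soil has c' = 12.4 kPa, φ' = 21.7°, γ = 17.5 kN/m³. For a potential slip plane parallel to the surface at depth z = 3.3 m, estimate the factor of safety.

For an infinite slope with a slip plane parallel to the surface (no pore pressure): FS = [c' + γz cos²β tanφ'] / [γz sinβ cosβ].
γz = 17.5·3.3 = 57.75 kN/m²
Numerator = 12.4 + 57.75·cos²29.1°·tan21.7° = 12.4 + 57.75·0.7635·0.3979 = 29.946 kPa
Denominator = 57.75·sin29.1°·cos29.1° = 57.75·0.4863·0.8738 = 24.541 kPa
FS = 29.946 / 24.541 = 1.220

FS = 1.22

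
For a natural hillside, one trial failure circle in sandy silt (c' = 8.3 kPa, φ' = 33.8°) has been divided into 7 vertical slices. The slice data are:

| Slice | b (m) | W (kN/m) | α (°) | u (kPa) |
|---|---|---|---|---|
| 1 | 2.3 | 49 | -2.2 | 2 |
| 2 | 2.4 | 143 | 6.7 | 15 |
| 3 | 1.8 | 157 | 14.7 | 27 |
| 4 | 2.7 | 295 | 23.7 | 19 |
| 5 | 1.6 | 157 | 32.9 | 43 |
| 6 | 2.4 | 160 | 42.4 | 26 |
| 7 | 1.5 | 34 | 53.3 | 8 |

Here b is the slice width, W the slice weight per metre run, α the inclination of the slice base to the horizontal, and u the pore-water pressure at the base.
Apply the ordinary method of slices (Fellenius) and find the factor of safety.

FS = 1.30

Ordinary method of slices: FS = Σ[c'·Δl_i + (W_i cosα_i − u_i·Δl_i)·tanφ'] / Σ W_i sinα_i, with Δl_i = b_i / cosα_i.
Slice 1: Δl = 2.3/cos(-2.2°) = 2.302 m; N'_1 = 49·cos(-2.2°) − 2·2.302 = 44.4; c'Δl = 19.10; W sinα = -1.9
Slice 2: Δl = 2.4/cos6.7° = 2.417 m; N'_2 = 143·cos6.7° − 15·2.417 = 105.8; c'Δl = 20.06; W sinα = 16.7
Slice 3: Δl = 1.8/cos14.7° = 1.861 m; N'_3 = 157·cos14.7° − 27·1.861 = 101.6; c'Δl = 15.45; W sinα = 39.8
Slice 4: Δl = 2.7/cos23.7° = 2.949 m; N'_4 = 295·cos23.7° − 19·2.949 = 214.1; c'Δl = 24.47; W sinα = 118.6
Slice 5: Δl = 1.6/cos32.9° = 1.906 m; N'_5 = 157·cos32.9° − 43·1.906 = 49.9; c'Δl = 15.82; W sinα = 85.3
Slice 6: Δl = 2.4/cos42.4° = 3.250 m; N'_6 = 160·cos42.4° − 26·3.250 = 33.7; c'Δl = 26.98; W sinα = 107.9
Slice 7: Δl = 1.5/cos53.3° = 2.510 m; N'_7 = 34·cos53.3° − 8·2.510 = 0.2; c'Δl = 20.83; W sinα = 27.3
Σc'Δl = 142.7 kN/m; ΣN' = 549.6 kN/m; ΣW sinα = 393.6 kN/m
Resisting = 142.7 + 549.6·tan33.8° = 142.7 + 367.9 = 510.6 kN/m
FS = 510.6 / 393.6 = 1.297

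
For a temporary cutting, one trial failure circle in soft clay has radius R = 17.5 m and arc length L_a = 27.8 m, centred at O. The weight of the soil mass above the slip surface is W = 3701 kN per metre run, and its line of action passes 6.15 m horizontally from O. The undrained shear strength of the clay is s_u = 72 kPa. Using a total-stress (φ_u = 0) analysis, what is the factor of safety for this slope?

FS = 1.54

Taking moments about the centre O, the resisting moment is provided by the undrained shear strength acting along the arc:
M_R = s_u·L_a·R = 72·27.80·17.5 = 35028.0 kN·m/m
M_D = W·d = 3701·6.15 = 22761.2 kN·m/m
FS = M_R / M_D = 35028.0 / 22761.2 = 1.539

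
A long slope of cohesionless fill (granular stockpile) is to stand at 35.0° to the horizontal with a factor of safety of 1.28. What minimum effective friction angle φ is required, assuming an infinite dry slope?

FS = tanφ/tanβ ⇒ tanφ = FS · tanβ = 1.28 · tan35.0° = 0.8963
φ = arctan(0.8963) = 41.87°

φ = 41.9°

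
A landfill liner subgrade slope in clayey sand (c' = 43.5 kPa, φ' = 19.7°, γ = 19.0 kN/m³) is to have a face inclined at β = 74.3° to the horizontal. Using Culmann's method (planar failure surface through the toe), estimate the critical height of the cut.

Culmann's analysis gives the critical failure plane at α_cr = (β + φ')/2 = (74.3 + 19.7)/2 = 47.0°, and the critical height
H_c = (4c'/γ) · sinβ cosφ' / [1 − cos(β − φ')]
    = (4·43.5/19.0) · sin74.3°·cos19.7° / [1 − cos(54.6°)]
    = 9.158 · 0.9627·0.9415 / [1 − 0.5793]
    = 9.158 · 0.9063 / 0.4207
    = 19.73 m

H_c = 19.73 m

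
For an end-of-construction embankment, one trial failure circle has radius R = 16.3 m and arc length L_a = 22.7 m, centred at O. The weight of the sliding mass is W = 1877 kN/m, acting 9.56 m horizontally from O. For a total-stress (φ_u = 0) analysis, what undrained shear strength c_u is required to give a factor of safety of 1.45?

FS = c_u·L_a·R / (W·d), so c_u = FS·W·d / (L_a·R).
c_u = 1.45·1877·9.56 / (22.70·16.3) = 26019.0 / 370.01 = 70.32 kPa

c_u = 70.3 kPa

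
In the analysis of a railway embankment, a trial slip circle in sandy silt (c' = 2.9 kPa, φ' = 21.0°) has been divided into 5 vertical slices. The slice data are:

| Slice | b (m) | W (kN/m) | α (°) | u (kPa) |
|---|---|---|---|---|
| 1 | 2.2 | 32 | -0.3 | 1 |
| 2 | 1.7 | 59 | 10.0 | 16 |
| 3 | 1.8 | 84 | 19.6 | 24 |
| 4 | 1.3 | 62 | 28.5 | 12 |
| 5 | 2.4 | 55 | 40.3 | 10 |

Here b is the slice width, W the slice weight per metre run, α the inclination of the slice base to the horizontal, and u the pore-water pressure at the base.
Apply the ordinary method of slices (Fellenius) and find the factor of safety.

Ordinary method of slices: FS = Σ[c'·Δl_i + (W_i cosα_i − u_i·Δl_i)·tanφ'] / Σ W_i sinα_i, with Δl_i = b_i / cosα_i.
Slice 1: Δl = 2.2/cos(-0.3°) = 2.200 m; N'_1 = 32·cos(-0.3°) − 1·2.200 = 29.8; c'Δl = 6.38; W sinα = -0.2
Slice 2: Δl = 1.7/cos10.0° = 1.726 m; N'_2 = 59·cos10.0° − 16·1.726 = 30.5; c'Δl = 5.01; W sinα = 10.2
Slice 3: Δl = 1.8/cos19.6° = 1.911 m; N'_3 = 84·cos19.6° − 24·1.911 = 33.3; c'Δl = 5.54; W sinα = 28.2
Slice 4: Δl = 1.3/cos28.5° = 1.479 m; N'_4 = 62·cos28.5° − 12·1.479 = 36.7; c'Δl = 4.29; W sinα = 29.6
Slice 5: Δl = 2.4/cos40.3° = 3.147 m; N'_5 = 55·cos40.3° − 10·3.147 = 10.5; c'Δl = 9.13; W sinα = 35.6
Σc'Δl = 30.3 kN/m; ΣN' = 140.8 kN/m; ΣW sinα = 103.4 kN/m
Resisting = 30.3 + 140.8·tan21.0° = 30.3 + 54.0 = 84.4 kN/m
FS = 84.4 / 103.4 = 0.816

FS = 0.82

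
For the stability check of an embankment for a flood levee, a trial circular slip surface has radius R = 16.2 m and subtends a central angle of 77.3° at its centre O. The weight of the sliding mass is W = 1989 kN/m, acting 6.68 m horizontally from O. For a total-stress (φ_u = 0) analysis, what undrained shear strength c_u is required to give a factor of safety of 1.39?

c_u = 52.2 kPa

FS = c_u·L_a·R / (W·d), so c_u = FS·W·d / (L_a·R).
Arc length L_a = R·θ = 16.2·(77.3°·π/180) = 16.2·1.3491 = 21.86 m
c_u = 1.39·1989·6.68 / (21.86·16.2) = 18468.3 / 354.07 = 52.16 kPa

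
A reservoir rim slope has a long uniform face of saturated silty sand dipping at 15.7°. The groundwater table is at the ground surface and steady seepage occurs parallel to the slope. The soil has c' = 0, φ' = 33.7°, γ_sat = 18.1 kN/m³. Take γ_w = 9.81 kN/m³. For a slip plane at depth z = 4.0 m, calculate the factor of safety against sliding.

With seepage parallel to the slope and the water table at the surface, the effective normal stress on the slip plane uses the buoyant unit weight γ' = γ_sat − γ_w while the driving shear stress uses γ_sat:
FS = [c' + γ' z cos²β tanφ'] / [γ_sat z sinβ cosβ]
(For c' = 0 this reduces to FS = (γ'/γ_sat)·tanφ'/tanβ.)
γ' = 18.1 − 9.81 = 8.29 kN/m³
Numerator = 0.0 + 8.29·4.0·cos²15.7°·tan33.7° = 0.0 + 8.29·4.0·0.9268·0.6669 = 20.496 kPa
Denominator = 18.1·4.0·sin15.7°·cos15.7° = 18.1·4.0·0.2706·0.9627 = 18.861 kPa
FS = 20.496 / 18.861 = 1.087

FS = 1.09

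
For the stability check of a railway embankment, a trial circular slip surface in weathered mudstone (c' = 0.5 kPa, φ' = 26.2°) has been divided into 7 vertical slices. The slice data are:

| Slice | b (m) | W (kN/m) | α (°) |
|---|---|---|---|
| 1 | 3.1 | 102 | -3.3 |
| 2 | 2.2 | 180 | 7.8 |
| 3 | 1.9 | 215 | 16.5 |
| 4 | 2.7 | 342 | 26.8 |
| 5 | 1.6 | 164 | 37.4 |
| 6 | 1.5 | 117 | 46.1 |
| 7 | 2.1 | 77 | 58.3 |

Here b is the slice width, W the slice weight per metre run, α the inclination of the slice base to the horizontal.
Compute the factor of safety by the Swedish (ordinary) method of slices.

Ordinary method of slices: FS = Σ[c'·Δl_i + (W_i cosα_i)·tanφ'] / Σ W_i sinα_i, with Δl_i = b_i / cosα_i.
Slice 1: Δl = 3.1/cos(-3.3°) = 3.105 m; N'_1 = 102·cos(-3.3°) = 101.8; c'Δl = 1.55; W sinα = -5.9
Slice 2: Δl = 2.2/cos7.8° = 2.221 m; N'_2 = 180·cos7.8° = 178.3; c'Δl = 1.11; W sinα = 24.4
Slice 3: Δl = 1.9/cos16.5° = 1.982 m; N'_3 = 215·cos16.5° = 206.1; c'Δl = 0.99; W sinα = 61.1
Slice 4: Δl = 2.7/cos26.8° = 3.025 m; N'_4 = 342·cos26.8° = 305.3; c'Δl = 1.51; W sinα = 154.2
Slice 5: Δl = 1.6/cos37.4° = 2.014 m; N'_5 = 164·cos37.4° = 130.3; c'Δl = 1.01; W sinα = 99.6
Slice 6: Δl = 1.5/cos46.1° = 2.163 m; N'_6 = 117·cos46.1° = 81.1; c'Δl = 1.08; W sinα = 84.3
Slice 7: Δl = 2.1/cos58.3° = 3.996 m; N'_7 = 77·cos58.3° = 40.5; c'Δl = 2.00; W sinα = 65.5
Σc'Δl = 9.3 kN/m; ΣN' = 1043.4 kN/m; ΣW sinα = 483.2 kN/m
Resisting = 9.3 + 1043.4·tan26.2° = 9.3 + 513.4 = 522.7 kN/m
FS = 522.7 / 483.2 = 1.082

FS = 1.08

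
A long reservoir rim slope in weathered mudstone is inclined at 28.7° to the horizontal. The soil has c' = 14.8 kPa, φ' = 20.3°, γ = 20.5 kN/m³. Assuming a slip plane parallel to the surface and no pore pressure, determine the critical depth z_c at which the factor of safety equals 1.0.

Setting FS = 1.00 in FS = [c' + γz cos²β tanφ'] / [γz sinβ cosβ] and solving for z:
z = c' / [γ cosβ (FS·sinβ − cosβ·tanφ')]
  = 14.8 / [20.5·cos28.7°·(1.00·sin28.7° − cos28.7°·tan20.3°)]
  = 14.8 / [20.5·0.8771·(1.00·0.4802 − 0.8771·0.3699)]
  = 14.8 / 2.8007 = 5.284 m

z_c = 5.28 m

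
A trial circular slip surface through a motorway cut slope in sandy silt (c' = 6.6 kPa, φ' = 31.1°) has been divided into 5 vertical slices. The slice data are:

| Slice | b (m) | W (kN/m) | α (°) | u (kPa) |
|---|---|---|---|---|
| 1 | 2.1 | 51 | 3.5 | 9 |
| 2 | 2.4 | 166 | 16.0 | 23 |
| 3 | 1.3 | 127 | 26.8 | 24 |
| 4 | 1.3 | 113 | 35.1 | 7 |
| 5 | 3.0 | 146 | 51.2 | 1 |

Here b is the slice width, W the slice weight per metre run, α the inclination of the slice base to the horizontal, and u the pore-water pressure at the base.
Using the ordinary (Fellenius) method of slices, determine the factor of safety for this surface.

FS = 1.09

Ordinary method of slices: FS = Σ[c'·Δl_i + (W_i cosα_i − u_i·Δl_i)·tanφ'] / Σ W_i sinα_i, with Δl_i = b_i / cosα_i.
Slice 1: Δl = 2.1/cos3.5° = 2.104 m; N'_1 = 51·cos3.5° − 9·2.104 = 32.0; c'Δl = 13.89; W sinα = 3.1
Slice 2: Δl = 2.4/cos16.0° = 2.497 m; N'_2 = 166·cos16.0° − 23·2.497 = 102.1; c'Δl = 16.48; W sinα = 45.8
Slice 3: Δl = 1.3/cos26.8° = 1.456 m; N'_3 = 127·cos26.8° − 24·1.456 = 78.4; c'Δl = 9.61; W sinα = 57.3
Slice 4: Δl = 1.3/cos35.1° = 1.589 m; N'_4 = 113·cos35.1° − 7·1.589 = 81.3; c'Δl = 10.49; W sinα = 65.0
Slice 5: Δl = 3.0/cos51.2° = 4.788 m; N'_5 = 146·cos51.2° − 1·4.788 = 86.7; c'Δl = 31.60; W sinα = 113.8
Σc'Δl = 82.1 kN/m; ΣN' = 380.5 kN/m; ΣW sinα = 284.9 kN/m
Resisting = 82.1 + 380.5·tan31.1° = 82.1 + 229.6 = 311.6 kN/m
FS = 311.6 / 284.9 = 1.094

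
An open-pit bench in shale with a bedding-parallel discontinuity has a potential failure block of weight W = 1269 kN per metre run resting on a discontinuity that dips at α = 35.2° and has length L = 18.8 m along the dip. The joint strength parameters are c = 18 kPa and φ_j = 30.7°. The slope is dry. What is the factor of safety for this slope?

Resolving the block weight along and normal to the plane and applying the Mohr–Coulomb strength on the joint:
N' = W cosα = 1269·cos35.2° = 1037.0 kN/m
Driving force T = W sinα = 1269·sin35.2° = 731.5 kN/m
Resisting force R = c·L + N'·tanφ_j = 18·18.8 + 1037.0·tan30.7° = 338.4 + 615.7 = 954.1 kN/m
FS = R / T = 954.1 / 731.5 = 1.304

FS = 1.30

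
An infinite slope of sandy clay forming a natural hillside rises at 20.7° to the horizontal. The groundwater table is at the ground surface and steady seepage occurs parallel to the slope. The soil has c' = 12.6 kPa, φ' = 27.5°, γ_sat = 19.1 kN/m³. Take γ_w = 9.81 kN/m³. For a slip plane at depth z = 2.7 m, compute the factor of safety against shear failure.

FS = 1.41

With seepage parallel to the slope and the water table at the surface, the effective normal stress on the slip plane uses the buoyant unit weight γ' = γ_sat − γ_w while the driving shear stress uses γ_sat:
FS = [c' + γ' z cos²β tanφ'] / [γ_sat z sinβ cosβ]
γ' = 19.1 − 9.81 = 9.29 kN/m³
Numerator = 12.6 + 9.29·2.7·cos²20.7°·tan27.5° = 12.6 + 9.29·2.7·0.8751·0.5206 = 24.026 kPa
Denominator = 19.1·2.7·sin20.7°·cos20.7° = 19.1·2.7·0.3535·0.9354 = 17.052 kPa
FS = 24.026 / 17.052 = 1.409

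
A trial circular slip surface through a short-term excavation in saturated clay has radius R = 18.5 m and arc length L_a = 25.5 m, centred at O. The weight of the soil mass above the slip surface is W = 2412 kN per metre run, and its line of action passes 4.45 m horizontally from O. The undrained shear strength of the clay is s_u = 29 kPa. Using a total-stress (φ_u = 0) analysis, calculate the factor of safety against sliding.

Taking moments about the centre O, the resisting moment is provided by the undrained shear strength acting along the arc:
M_R = s_u·L_a·R = 29·25.50·18.5 = 13680.8 kN·m/m
M_D = W·d = 2412·4.45 = 10733.4 kN·m/m
FS = M_R / M_D = 13680.8 / 10733.4 = 1.275

FS = 1.27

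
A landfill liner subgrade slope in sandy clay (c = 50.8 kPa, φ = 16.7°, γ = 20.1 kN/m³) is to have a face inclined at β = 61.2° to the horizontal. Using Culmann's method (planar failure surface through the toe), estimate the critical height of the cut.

Culmann's analysis gives the critical failure plane at α_cr = (β + φ)/2 = (61.2 + 16.7)/2 = 39.0°, and the critical height
H_c = (4c/γ) · sinβ cosφ / [1 − cos(β − φ)]
    = (4·50.8/20.1) · sin61.2°·cos16.7° / [1 − cos(44.5°)]
    = 10.109 · 0.8763·0.9578 / [1 − 0.7133]
    = 10.109 · 0.8393 / 0.2867
    = 29.59 m

H_c = 29.59 m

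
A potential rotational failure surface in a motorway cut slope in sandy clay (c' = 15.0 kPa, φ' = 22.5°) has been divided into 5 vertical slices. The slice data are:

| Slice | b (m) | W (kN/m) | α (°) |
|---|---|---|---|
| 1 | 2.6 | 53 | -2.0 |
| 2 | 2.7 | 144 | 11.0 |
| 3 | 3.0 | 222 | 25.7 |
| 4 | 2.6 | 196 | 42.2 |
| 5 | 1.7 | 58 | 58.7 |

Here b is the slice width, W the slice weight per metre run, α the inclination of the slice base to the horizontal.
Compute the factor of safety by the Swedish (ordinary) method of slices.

FS = 1.54

Ordinary method of slices: FS = Σ[c'·Δl_i + (W_i cosα_i)·tanφ'] / Σ W_i sinα_i, with Δl_i = b_i / cosα_i.
Slice 1: Δl = 2.6/cos(-2.0°) = 2.602 m; N'_1 = 53·cos(-2.0°) = 53.0; c'Δl = 39.02; W sinα = -1.8
Slice 2: Δl = 2.7/cos11.0° = 2.751 m; N'_2 = 144·cos11.0° = 141.4; c'Δl = 41.26; W sinα = 27.5
Slice 3: Δl = 3.0/cos25.7° = 3.329 m; N'_3 = 222·cos25.7° = 200.0; c'Δl = 49.94; W sinα = 96.3
Slice 4: Δl = 2.6/cos42.2° = 3.510 m; N'_4 = 196·cos42.2° = 145.2; c'Δl = 52.65; W sinα = 131.7
Slice 5: Δl = 1.7/cos58.7° = 3.272 m; N'_5 = 58·cos58.7° = 30.1; c'Δl = 49.08; W sinα = 49.6
Σc'Δl = 232.0 kN/m; ΣN' = 569.7 kN/m; ΣW sinα = 303.1 kN/m
Resisting = 232.0 + 569.7·tan22.5° = 232.0 + 236.0 = 467.9 kN/m
FS = 467.9 / 303.1 = 1.544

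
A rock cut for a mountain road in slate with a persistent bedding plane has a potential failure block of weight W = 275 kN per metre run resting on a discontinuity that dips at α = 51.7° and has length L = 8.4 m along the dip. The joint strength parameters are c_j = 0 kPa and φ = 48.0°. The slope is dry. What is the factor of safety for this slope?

Resolving the block weight along and normal to the plane and applying the Mohr–Coulomb strength on the joint:
N' = W cosα = 275·cos51.7° = 170.4 kN/m
Driving force T = W sinα = 275·sin51.7° = 215.8 kN/m
Resisting force R = c_j·L + N'·tanφ = 0·8.4 + 170.4·tan48.0° = 0.0 + 189.3 = 189.3 kN/m
FS = R / T = 189.3 / 215.8 = 0.877

FS = 0.88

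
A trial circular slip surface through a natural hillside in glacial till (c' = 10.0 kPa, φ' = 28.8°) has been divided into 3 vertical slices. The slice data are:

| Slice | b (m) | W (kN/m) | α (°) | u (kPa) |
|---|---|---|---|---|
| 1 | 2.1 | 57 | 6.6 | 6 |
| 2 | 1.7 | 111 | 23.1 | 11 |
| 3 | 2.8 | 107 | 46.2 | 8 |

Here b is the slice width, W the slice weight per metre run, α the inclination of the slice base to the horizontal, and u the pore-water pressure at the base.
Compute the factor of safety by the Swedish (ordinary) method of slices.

FS = 1.35

Ordinary method of slices: FS = Σ[c'·Δl_i + (W_i cosα_i − u_i·Δl_i)·tanφ'] / Σ W_i sinα_i, with Δl_i = b_i / cosα_i.
Slice 1: Δl = 2.1/cos6.6° = 2.114 m; N'_1 = 57·cos6.6° − 6·2.114 = 43.9; c'Δl = 21.14; W sinα = 6.6
Slice 2: Δl = 1.7/cos23.1° = 1.848 m; N'_2 = 111·cos23.1° − 11·1.848 = 81.8; c'Δl = 18.48; W sinα = 43.5
Slice 3: Δl = 2.8/cos46.2° = 4.045 m; N'_3 = 107·cos46.2° − 8·4.045 = 41.7; c'Δl = 40.45; W sinα = 77.2
Σc'Δl = 80.1 kN/m; ΣN' = 167.4 kN/m; ΣW sinα = 127.3 kN/m
Resisting = 80.1 + 167.4·tan28.8° = 80.1 + 92.0 = 172.1 kN/m
FS = 172.1 / 127.3 = 1.352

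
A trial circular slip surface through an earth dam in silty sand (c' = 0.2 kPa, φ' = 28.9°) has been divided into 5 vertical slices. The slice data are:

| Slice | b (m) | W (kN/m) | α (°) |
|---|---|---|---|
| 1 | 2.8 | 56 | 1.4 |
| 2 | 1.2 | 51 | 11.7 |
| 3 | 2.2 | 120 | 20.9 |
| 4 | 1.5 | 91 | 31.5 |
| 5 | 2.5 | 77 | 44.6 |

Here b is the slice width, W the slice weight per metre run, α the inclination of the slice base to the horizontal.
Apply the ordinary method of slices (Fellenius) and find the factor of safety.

FS = 1.25

Ordinary method of slices: FS = Σ[c'·Δl_i + (W_i cosα_i)·tanφ'] / Σ W_i sinα_i, with Δl_i = b_i / cosα_i.
Slice 1: Δl = 2.8/cos1.4° = 2.801 m; N'_1 = 56·cos1.4° = 56.0; c'Δl = 0.56; W sinα = 1.4
Slice 2: Δl = 1.2/cos11.7° = 1.225 m; N'_2 = 51·cos11.7° = 49.9; c'Δl = 0.25; W sinα = 10.3
Slice 3: Δl = 2.2/cos20.9° = 2.355 m; N'_3 = 120·cos20.9° = 112.1; c'Δl = 0.47; W sinα = 42.8
Slice 4: Δl = 1.5/cos31.5° = 1.759 m; N'_4 = 91·cos31.5° = 77.6; c'Δl = 0.35; W sinα = 47.5
Slice 5: Δl = 2.5/cos44.6° = 3.511 m; N'_5 = 77·cos44.6° = 54.8; c'Δl = 0.70; W sinα = 54.1
Σc'Δl = 2.3 kN/m; ΣN' = 350.4 kN/m; ΣW sinα = 156.1 kN/m
Resisting = 2.3 + 350.4·tan28.9° = 2.3 + 193.5 = 195.8 kN/m
FS = 195.8 / 156.1 = 1.254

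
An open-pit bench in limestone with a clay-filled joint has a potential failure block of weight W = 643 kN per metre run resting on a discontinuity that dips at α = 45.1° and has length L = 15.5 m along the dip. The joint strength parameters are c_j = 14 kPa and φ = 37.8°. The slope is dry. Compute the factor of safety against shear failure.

Resolving the block weight along and normal to the plane and applying the Mohr–Coulomb strength on the joint:
N' = W cosα = 643·cos45.1° = 453.9 kN/m
Driving force T = W sinα = 643·sin45.1° = 455.5 kN/m
Resisting force R = c_j·L + N'·tanφ = 14·15.5 + 453.9·tan37.8° = 217.0 + 352.1 = 569.1 kN/m
FS = R / T = 569.1 / 455.5 = 1.249

FS = 1.25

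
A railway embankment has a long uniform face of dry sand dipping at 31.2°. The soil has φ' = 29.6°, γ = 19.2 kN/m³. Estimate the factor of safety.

For a dry cohesionless infinite slope the factor of safety is FS = tanφ' / tanβ.
FS = tan29.6° / tan31.2° = 0.5681 / 0.6056 = 0.938

FS = 0.94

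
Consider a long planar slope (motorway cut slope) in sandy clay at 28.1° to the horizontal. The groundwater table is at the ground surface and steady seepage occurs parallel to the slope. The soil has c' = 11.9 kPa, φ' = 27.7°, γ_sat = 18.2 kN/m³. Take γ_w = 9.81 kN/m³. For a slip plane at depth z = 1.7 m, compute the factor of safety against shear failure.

FS = 1.38

With seepage parallel to the slope and the water table at the surface, the effective normal stress on the slip plane uses the buoyant unit weight γ' = γ_sat − γ_w while the driving shear stress uses γ_sat:
FS = [c' + γ' z cos²β tanφ'] / [γ_sat z sinβ cosβ]
γ' = 18.2 − 9.81 = 8.39 kN/m³
Numerator = 11.9 + 8.39·1.7·cos²28.1°·tan27.7° = 11.9 + 8.39·1.7·0.7781·0.5250 = 17.727 kPa
Denominator = 18.2·1.7·sin28.1°·cos28.1° = 18.2·1.7·0.4710·0.8821 = 12.855 kPa
FS = 17.727 / 12.855 = 1.379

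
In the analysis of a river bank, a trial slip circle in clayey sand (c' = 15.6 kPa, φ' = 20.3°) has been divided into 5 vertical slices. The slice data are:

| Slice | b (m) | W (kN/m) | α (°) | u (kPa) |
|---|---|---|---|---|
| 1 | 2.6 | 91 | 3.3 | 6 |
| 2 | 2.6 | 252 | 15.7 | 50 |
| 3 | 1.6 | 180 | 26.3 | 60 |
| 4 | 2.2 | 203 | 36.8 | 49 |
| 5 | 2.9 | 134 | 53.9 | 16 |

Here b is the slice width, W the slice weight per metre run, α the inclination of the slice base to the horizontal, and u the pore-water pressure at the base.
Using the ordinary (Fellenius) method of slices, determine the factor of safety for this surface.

FS = 0.86

Ordinary method of slices: FS = Σ[c'·Δl_i + (W_i cosα_i − u_i·Δl_i)·tanφ'] / Σ W_i sinα_i, with Δl_i = b_i / cosα_i.
Slice 1: Δl = 2.6/cos3.3° = 2.604 m; N'_1 = 91·cos3.3° − 6·2.604 = 75.2; c'Δl = 40.63; W sinα = 5.2
Slice 2: Δl = 2.6/cos15.7° = 2.701 m; N'_2 = 252·cos15.7° − 50·2.701 = 107.6; c'Δl = 42.13; W sinα = 68.2
Slice 3: Δl = 1.6/cos26.3° = 1.785 m; N'_3 = 180·cos26.3° − 60·1.785 = 54.3; c'Δl = 27.84; W sinα = 79.8
Slice 4: Δl = 2.2/cos36.8° = 2.747 m; N'_4 = 203·cos36.8° − 49·2.747 = 27.9; c'Δl = 42.86; W sinα = 121.6
Slice 5: Δl = 2.9/cos53.9° = 4.922 m; N'_5 = 134·cos53.9° − 16·4.922 = 0.2; c'Δl = 76.78; W sinα = 108.3
Σc'Δl = 230.2 kN/m; ΣN' = 265.2 kN/m; ΣW sinα = 383.1 kN/m
Resisting = 230.2 + 265.2·tan20.3° = 230.2 + 98.1 = 328.3 kN/m
FS = 328.3 / 383.1 = 0.857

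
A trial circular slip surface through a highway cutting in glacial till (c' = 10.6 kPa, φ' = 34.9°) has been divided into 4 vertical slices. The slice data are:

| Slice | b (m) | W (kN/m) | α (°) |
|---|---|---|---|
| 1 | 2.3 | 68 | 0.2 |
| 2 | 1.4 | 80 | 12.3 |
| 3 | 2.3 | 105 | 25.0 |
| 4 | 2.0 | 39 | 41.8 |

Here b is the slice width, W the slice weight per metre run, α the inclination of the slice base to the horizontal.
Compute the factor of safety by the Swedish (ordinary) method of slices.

Ordinary method of slices: FS = Σ[c'·Δl_i + (W_i cosα_i)·tanφ'] / Σ W_i sinα_i, with Δl_i = b_i / cosα_i.
Slice 1: Δl = 2.3/cos0.2° = 2.300 m; N'_1 = 68·cos0.2° = 68.0; c'Δl = 24.38; W sinα = 0.2
Slice 2: Δl = 1.4/cos12.3° = 1.433 m; N'_2 = 80·cos12.3° = 78.2; c'Δl = 15.19; W sinα = 17.0
Slice 3: Δl = 2.3/cos25.0° = 2.538 m; N'_3 = 105·cos25.0° = 95.2; c'Δl = 26.90; W sinα = 44.4
Slice 4: Δl = 2.0/cos41.8° = 2.683 m; N'_4 = 39·cos41.8° = 29.1; c'Δl = 28.44; W sinα = 26.0
Σc'Δl = 94.9 kN/m; ΣN' = 270.4 kN/m; ΣW sinα = 87.6 kN/m
Resisting = 94.9 + 270.4·tan34.9° = 94.9 + 188.6 = 283.5 kN/m
FS = 283.5 / 87.6 = 3.235

FS = 3.23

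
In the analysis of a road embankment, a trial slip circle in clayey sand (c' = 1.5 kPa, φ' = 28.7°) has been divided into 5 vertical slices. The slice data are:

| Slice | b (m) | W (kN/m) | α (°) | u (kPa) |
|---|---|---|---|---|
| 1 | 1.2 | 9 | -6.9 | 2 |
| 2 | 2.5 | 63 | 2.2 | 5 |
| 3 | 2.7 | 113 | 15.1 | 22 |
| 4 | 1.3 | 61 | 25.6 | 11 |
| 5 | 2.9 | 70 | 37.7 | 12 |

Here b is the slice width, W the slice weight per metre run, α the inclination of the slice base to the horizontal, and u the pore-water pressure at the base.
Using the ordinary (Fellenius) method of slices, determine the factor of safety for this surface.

Ordinary method of slices: FS = Σ[c'·Δl_i + (W_i cosα_i − u_i·Δl_i)·tanφ'] / Σ W_i sinα_i, with Δl_i = b_i / cosα_i.
Slice 1: Δl = 1.2/cos(-6.9°) = 1.209 m; N'_1 = 9·cos(-6.9°) − 2·1.209 = 6.5; c'Δl = 1.81; W sinα = -1.1
Slice 2: Δl = 2.5/cos2.2° = 2.502 m; N'_2 = 63·cos2.2° − 5·2.502 = 50.4; c'Δl = 3.75; W sinα = 2.4
Slice 3: Δl = 2.7/cos15.1° = 2.797 m; N'_3 = 113·cos15.1° − 22·2.797 = 47.6; c'Δl = 4.19; W sinα = 29.4
Slice 4: Δl = 1.3/cos25.6° = 1.442 m; N'_4 = 61·cos25.6° − 11·1.442 = 39.2; c'Δl = 2.16; W sinα = 26.4
Slice 5: Δl = 2.9/cos37.7° = 3.665 m; N'_5 = 70·cos37.7° − 12·3.665 = 11.4; c'Δl = 5.50; W sinα = 42.8
Σc'Δl = 17.4 kN/m; ΣN' = 155.1 kN/m; ΣW sinα = 99.9 kN/m
Resisting = 17.4 + 155.1·tan28.7° = 17.4 + 84.9 = 102.3 kN/m
FS = 102.3 / 99.9 = 1.024

FS = 1.02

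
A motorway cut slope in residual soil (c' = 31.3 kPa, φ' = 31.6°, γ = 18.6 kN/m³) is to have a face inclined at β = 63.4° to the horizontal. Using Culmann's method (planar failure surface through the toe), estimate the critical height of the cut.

H_c = 34.15 m

Culmann's analysis gives the critical failure plane at α_cr = (β + φ')/2 = (63.4 + 31.6)/2 = 47.5°, and the critical height
H_c = (4c'/γ) · sinβ cosφ' / [1 − cos(β − φ')]
    = (4·31.3/18.6) · sin63.4°·cos31.6° / [1 − cos(31.8°)]
    = 6.731 · 0.8942·0.8517 / [1 − 0.8499]
    = 6.731 · 0.7616 / 0.1501
    = 34.15 m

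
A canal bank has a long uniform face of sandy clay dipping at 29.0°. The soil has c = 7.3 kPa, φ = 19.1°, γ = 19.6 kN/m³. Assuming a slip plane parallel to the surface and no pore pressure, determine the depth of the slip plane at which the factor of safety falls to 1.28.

z = 1.34 m

Setting FS = 1.28 in FS = [c + γz cos²β tanφ] / [γz sinβ cosβ] and solving for z:
z = c / [γ cosβ (FS·sinβ − cosβ·tanφ)]
  = 7.3 / [19.6·cos29.0°·(1.28·sin29.0° − cos29.0°·tan19.1°)]
  = 7.3 / [19.6·0.8746·(1.28·0.4848 − 0.8746·0.3463)]
  = 7.3 / 5.4461 = 1.340 m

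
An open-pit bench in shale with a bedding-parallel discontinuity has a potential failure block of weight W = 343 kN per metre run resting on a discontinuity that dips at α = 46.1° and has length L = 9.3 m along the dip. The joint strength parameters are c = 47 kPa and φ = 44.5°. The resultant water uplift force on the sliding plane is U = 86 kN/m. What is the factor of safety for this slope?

FS = 2.37

Resolving the block weight along and normal to the plane and applying the Mohr–Coulomb strength on the joint:
N' = W cosα − U = 343·cos46.1° − 86 = 151.8 kN/m
Driving force T = W sinα = 343·sin46.1° = 247.1 kN/m
Resisting force R = c·L + N'·tanφ = 47·9.3 + 151.8·tan44.5° = 437.1 + 149.2 = 586.3 kN/m
FS = R / T = 586.3 / 247.1 = 2.372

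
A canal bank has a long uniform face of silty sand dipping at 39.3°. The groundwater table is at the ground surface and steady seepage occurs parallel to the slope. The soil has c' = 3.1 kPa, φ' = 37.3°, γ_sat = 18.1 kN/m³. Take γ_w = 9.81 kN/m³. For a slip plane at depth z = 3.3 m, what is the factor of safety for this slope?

With seepage parallel to the slope and the water table at the surface, the effective normal stress on the slip plane uses the buoyant unit weight γ' = γ_sat − γ_w while the driving shear stress uses γ_sat:
FS = [c' + γ' z cos²β tanφ'] / [γ_sat z sinβ cosβ]
γ' = 18.1 − 9.81 = 8.29 kN/m³
Numerator = 3.1 + 8.29·3.3·cos²39.3°·tan37.3° = 3.1 + 8.29·3.3·0.5988·0.7618 = 15.580 kPa
Denominator = 18.1·3.3·sin39.3°·cos39.3° = 18.1·3.3·0.6334·0.7738 = 29.276 kPa
FS = 15.580 / 29.276 = 0.532

FS = 0.53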